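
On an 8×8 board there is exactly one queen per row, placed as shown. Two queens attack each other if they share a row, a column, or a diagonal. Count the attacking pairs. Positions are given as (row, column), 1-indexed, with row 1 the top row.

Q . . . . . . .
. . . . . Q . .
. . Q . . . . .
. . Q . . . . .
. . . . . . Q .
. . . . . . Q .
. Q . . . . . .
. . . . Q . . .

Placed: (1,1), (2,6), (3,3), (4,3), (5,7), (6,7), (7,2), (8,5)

Same column: (3,3)–(4,3) (column 3); (5,7)–(6,7) (column 7).
Same diagonal: (1,1)–(3,3) (|1−3| = |1−3| = 2); (6,7)–(8,5) (|6−8| = |7−5| = 2).
Total attacking pairs: 4.

4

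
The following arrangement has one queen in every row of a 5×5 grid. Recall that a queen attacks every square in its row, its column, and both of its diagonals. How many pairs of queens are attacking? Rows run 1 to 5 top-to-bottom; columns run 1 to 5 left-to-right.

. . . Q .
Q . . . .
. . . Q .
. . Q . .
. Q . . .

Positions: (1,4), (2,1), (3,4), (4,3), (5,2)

5

Same column: (1,4)–(3,4) (column 4).
Same diagonal: (2,1)–(4,3) (|2−4| = |1−3| = 2); (3,4)–(4,3) (|3−4| = |4−3| = 1); (3,4)–(5,2) (|3−5| = |4−2| = 2); (4,3)–(5,2) (|4−5| = |3−2| = 1).
Total attacking pairs: 5.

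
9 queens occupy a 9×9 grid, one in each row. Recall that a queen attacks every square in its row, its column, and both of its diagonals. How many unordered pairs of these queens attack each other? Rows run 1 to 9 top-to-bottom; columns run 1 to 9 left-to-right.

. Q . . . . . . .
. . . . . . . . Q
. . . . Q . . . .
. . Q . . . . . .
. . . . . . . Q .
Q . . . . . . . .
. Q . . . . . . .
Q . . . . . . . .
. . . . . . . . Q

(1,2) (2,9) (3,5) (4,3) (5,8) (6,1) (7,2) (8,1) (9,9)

Same column: (1,2)–(7,2) (column 2); (2,9)–(9,9) (column 9); (6,1)–(8,1) (column 1).
Same diagonal: (4,3)–(6,1) (|4−6| = |3−1| = 2); (6,1)–(7,2) (|6−7| = |1−2| = 1); (7,2)–(8,1) (|7−8| = |2−1| = 1).
Total attacking pairs: 6.

6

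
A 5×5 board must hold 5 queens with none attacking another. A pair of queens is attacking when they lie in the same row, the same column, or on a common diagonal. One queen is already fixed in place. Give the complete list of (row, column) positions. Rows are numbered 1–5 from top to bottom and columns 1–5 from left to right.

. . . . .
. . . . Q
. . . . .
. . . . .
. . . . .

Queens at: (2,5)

(1,3) (2,5) (3,2) (4,4) (5,1)

Row 1: attacked by (2,5)→{4,5}. Safe: 1, 2, 3. Place at column 3.
Row 3: attacked by (1,3)→{1,3,5}; (2,5)→{4,5}. Safe: 2. Place at column 2.
Row 4: attacked by (1,3)→{3}; (2,5)→{3,5}; (3,2)→{1,2,3}. Safe: 4. Place at column 4.
Row 5: attacked by (1,3)→{3}; (2,5)→{2,5}; (3,2)→{2,4}; (4,4)→{3,4,5}. Safe: 1. Place at column 1.
Columns [3, 5, 2, 4, 1], r−c [-2, -3, 1, 0, 4], r+c [4, 7, 5, 8, 6] are all distinct, so no two queens attack.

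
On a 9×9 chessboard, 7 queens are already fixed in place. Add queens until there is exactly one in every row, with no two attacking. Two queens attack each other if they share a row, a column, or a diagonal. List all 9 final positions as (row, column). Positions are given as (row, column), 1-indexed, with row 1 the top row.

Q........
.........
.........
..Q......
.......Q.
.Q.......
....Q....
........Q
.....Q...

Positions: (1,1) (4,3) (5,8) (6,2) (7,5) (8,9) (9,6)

(1,1) (2,4) (3,7) (4,3) (5,8) (6,2) (7,5) (8,9) (9,6)

Row 2: attacked by (1,1)→{1,2}; (4,3)→{1,3,5}; (5,8)→{5,8}; (6,2)→{2,6}; (7,5)→{5}; (8,9)→{3,9}; (9,6)→{6}. Safe: 4, 7. Place at column 4.
Row 3: attacked by (1,1)→{1,3}; (2,4)→{3,4,5}; (4,3)→{2,3,4}; (5,8)→{6,8}; (6,2)→{2,5}; (7,5)→{1,5,9}; (8,9)→{4,9}; (9,6)→{6}. Safe: 7. Place at column 7.
Columns [1, 4, 7, 3, 8, 2, 5, 9, 6], r−c [0, -2, -4, 1, -3, 4, 2, -1, 3], r+c [2, 6, 10, 7, 13, 8, 12, 17, 15] are all distinct, so no two queens attack.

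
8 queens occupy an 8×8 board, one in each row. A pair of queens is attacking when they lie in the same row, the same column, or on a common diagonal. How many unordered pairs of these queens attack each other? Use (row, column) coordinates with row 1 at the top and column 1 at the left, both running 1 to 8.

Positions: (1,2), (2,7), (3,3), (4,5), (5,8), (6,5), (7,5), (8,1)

7

Same column: (4,5)–(6,5) (column 5); (4,5)–(7,5) (column 5); (6,5)–(7,5) (column 5).
Same diagonal: (1,2)–(4,5) (|1−4| = |2−5| = 3); (2,7)–(4,5) (|2−4| = |7−5| = 2); (2,7)–(8,1) (|2−8| = |7−1| = 6); (4,5)–(8,1) (|4−8| = |5−1| = 4).
Total attacking pairs: 7.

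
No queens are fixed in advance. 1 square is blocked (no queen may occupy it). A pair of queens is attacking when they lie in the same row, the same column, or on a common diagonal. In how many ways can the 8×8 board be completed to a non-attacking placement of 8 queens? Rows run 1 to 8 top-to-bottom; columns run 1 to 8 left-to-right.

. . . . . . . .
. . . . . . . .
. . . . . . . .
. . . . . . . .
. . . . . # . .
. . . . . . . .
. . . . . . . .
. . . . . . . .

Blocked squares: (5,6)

80

Branch on row 1: col 1 → 4; col 2 → 8; col 3 → 14; col 4 → 12; col 5 → 18; col 6 → 16; col 7 → 5; col 8 → 3.
Sum: 4 + 8 + 14 + 12 + 18 + 16 + 5 + 3 = 80.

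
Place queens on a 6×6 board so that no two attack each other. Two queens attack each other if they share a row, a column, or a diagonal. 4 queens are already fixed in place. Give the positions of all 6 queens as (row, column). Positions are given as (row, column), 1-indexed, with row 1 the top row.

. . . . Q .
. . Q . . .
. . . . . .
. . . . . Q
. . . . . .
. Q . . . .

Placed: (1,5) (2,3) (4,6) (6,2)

(1,5) (2,3) (3,1) (4,6) (5,4) (6,2)

Row 3: attacked by (1,5)→{3,5}; (2,3)→{2,3,4}; (4,6)→{5,6}; (6,2)→{2,5}. Safe: 1. Place at column 1.
Row 5: attacked by (1,5)→{1,5}; (2,3)→{3,6}; (3,1)→{1,3}; (4,6)→{5,6}; (6,2)→{1,2,3}. Safe: 4. Place at column 4.
Columns [5, 3, 1, 6, 4, 2], r−c [-4, -1, 2, -2, 1, 4], r+c [6, 5, 4, 10, 9, 8] are all distinct, so no two queens attack.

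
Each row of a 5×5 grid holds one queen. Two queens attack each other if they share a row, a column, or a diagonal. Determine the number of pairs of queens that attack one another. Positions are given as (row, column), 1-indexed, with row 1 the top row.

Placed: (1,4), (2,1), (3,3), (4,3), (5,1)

Same column: (2,1)–(5,1) (column 1); (3,3)–(4,3) (column 3).
Same diagonal: (2,1)–(4,3) (|2−4| = |1−3| = 2); (3,3)–(5,1) (|3−5| = |3−1| = 2).
Total attacking pairs: 4.

4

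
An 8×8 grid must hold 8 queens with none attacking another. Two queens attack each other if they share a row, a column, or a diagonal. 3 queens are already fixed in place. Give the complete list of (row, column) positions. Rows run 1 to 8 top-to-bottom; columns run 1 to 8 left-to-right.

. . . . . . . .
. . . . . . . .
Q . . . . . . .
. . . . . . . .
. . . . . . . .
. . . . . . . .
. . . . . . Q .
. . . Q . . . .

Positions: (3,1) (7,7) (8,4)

Row 1: attacked by (3,1)→{1,3}; (7,7)→{1,7}; (8,4)→{4}. Safe: 2, 5, 6, 8. Place at column 8.
Row 2: attacked by (1,8)→{7,8}; (3,1)→{1,2}; (7,7)→{2,7}; (8,4)→{4}. Safe: 3, 5, 6. Place at column 3.
Row 4: attacked by (1,8)→{5,8}; (2,3)→{1,3,5}; (3,1)→{1,2}; (7,7)→{4,7}; (8,4)→{4,8}. Safe: 6. Place at column 6.
Row 5: attacked by (1,8)→{4,8}; (2,3)→{3,6}; (3,1)→{1,3}; (4,6)→{5,6,7}; (7,7)→{5,7}; (8,4)→{1,4,7}. Safe: 2. Place at column 2.
Row 6: attacked by (1,8)→{3,8}; (2,3)→{3,7}; (3,1)→{1,4}; (4,6)→{4,6,8}; (5,2)→{1,2,3}; (7,7)→{6,7,8}; (8,4)→{2,4,6}. Safe: 5. Place at column 5.
Columns [8, 3, 1, 6, 2, 5, 7, 4], r−c [-7, -1, 2, -2, 3, 1, 0, 4], r+c [9, 5, 4, 10, 7, 11, 14, 12] are all distinct, so no two queens attack.

(1,8) (2,3) (3,1) (4,6) (5,2) (6,5) (7,7) (8,4)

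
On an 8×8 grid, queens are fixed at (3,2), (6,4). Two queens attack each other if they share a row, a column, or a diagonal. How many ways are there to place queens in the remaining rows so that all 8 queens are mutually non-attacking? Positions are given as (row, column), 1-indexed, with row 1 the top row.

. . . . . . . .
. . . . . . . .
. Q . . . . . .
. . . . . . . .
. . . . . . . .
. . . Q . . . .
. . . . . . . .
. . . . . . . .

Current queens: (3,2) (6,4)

Branch on row 1: col 1 → 0; col 3 → 3; col 5 → 0; col 6 → 0; col 7 → 0; col 8 → 0.
Sum: 0 + 3 + 0 + 0 + 0 + 0 = 3.

3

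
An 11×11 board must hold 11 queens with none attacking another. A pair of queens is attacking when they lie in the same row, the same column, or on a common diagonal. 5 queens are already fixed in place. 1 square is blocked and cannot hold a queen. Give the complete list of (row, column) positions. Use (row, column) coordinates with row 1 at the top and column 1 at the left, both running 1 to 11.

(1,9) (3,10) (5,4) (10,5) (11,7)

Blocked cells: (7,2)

Row 2: attacked by (1,9)→{8,9,10}; (3,10)→{9,10,11}; (5,4)→{1,4,7}; (10,5)→{5}; (11,7)→{7}. Safe: 2, 3, 6. Place at column 3.
Row 4: attacked by (1,9)→{6,9}; (2,3)→{1,3,5}; (3,10)→{9,10,11}; (5,4)→{3,4,5}; (10,5)→{5,11}; (11,7)→{7}. Safe: 2, 8. Place at column 8.
Row 6: attacked by (1,9)→{4,9}; (2,3)→{3,7}; (3,10)→{7,10}; (4,8)→{6,8,10}; (5,4)→{3,4,5}; (10,5)→{1,5,9}; (11,7)→{2,7}. Safe: 11. Place at column 11.
Row 7: attacked by (1,9)→{3,9}; (2,3)→{3,8}; (3,10)→{6,10}; (4,8)→{5,8,11}; (5,4)→{2,4,6}; (6,11)→{10,11}; (10,5)→{2,5,8}; (11,7)→{3,7,11}. Blocked: 2. Safe: 1. Place at column 1.
Row 8: attacked by (1,9)→{2,9}; (2,3)→{3,9}; (3,10)→{5,10}; (4,8)→{4,8}; (5,4)→{1,4,7}; (6,11)→{9,11}; (7,1)→{1,2}; (10,5)→{3,5,7}; (11,7)→{4,7,10}. Safe: 6. Place at column 6.
Row 9: attacked by (1,9)→{1,9}; (2,3)→{3,10}; (3,10)→{4,10}; (4,8)→{3,8}; (5,4)→{4,8}; (6,11)→{8,11}; (7,1)→{1,3}; (8,6)→{5,6,7}; (10,5)→{4,5,6}; (11,7)→{5,7,9}. Safe: 2. Place at column 2.
Columns [9, 3, 10, 8, 4, 11, 1, 6, 2, 5, 7], r−c [-8, -1, -7, -4, 1, -5, 6, 2, 7, 5, 4], r+c [10, 5, 13, 12, 9, 17, 8, 14, 11, 15, 18] are all distinct, so no two queens attack.

(1,9) (2,3) (3,10) (4,8) (5,4) (6,11) (7,1) (8,6) (9,2) (10,5) (11,7)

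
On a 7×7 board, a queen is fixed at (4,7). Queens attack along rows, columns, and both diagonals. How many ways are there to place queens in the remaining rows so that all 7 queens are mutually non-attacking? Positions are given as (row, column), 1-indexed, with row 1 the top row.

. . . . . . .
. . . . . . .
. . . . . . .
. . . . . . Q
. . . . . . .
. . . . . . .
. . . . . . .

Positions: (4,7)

Branch on row 1: col 1 → 1; col 2 → 2; col 3 → 0; col 5 → 1; col 6 → 2.
Sum: 1 + 2 + 0 + 1 + 2 = 6.

6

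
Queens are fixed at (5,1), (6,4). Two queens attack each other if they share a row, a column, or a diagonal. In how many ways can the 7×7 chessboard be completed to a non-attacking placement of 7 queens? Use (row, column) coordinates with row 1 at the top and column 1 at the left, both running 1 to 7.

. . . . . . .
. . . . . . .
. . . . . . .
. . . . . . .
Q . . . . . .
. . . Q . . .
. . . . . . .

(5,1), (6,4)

Branch on row 1: col 2 → 0; col 3 → 1; col 6 → 1; col 7 → 0.
Sum: 0 + 1 + 1 + 0 = 2.

2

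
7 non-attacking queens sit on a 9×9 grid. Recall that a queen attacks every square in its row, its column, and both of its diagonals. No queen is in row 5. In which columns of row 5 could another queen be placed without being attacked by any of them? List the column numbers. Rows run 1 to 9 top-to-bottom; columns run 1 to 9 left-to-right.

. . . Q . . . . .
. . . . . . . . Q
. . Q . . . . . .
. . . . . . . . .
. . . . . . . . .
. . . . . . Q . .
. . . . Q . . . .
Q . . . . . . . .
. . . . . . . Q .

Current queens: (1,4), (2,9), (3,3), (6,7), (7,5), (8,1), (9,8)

columns 2

(1,4) attacks row 5 at column 4 and diagonals 8.
(2,9) attacks row 5 at column 9 and diagonals 6.
(3,3) attacks row 5 at column 3 and diagonals 1, 5.
(6,7) attacks row 5 at column 7 and diagonals 6, 8.
(7,5) attacks row 5 at column 5 and diagonals 3, 7.
(8,1) attacks row 5 at column 1 and diagonals 4.
(9,8) attacks row 5 at column 8 and diagonals 4.
Attacked columns: {1, 3, 4, 5, 6, 7, 8, 9}. Safe: {2}.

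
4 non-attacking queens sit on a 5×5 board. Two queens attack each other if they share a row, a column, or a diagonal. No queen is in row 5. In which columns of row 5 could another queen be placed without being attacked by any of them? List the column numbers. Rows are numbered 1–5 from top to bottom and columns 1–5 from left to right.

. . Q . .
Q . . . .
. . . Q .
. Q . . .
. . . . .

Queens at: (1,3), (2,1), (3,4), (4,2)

(1,3) attacks row 5 at column 3.
(2,1) attacks row 5 at column 1 and diagonals 4.
(3,4) attacks row 5 at column 4 and diagonals 2.
(4,2) attacks row 5 at column 2 and diagonals 1, 3.
Attacked columns: {1, 2, 3, 4}. Safe: {5}.

columns 5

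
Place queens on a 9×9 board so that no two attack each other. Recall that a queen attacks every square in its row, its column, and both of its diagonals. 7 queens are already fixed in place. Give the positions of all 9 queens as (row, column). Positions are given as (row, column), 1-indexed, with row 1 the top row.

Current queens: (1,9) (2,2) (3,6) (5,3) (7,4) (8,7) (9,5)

Row 4: attacked by (1,9)→{6,9}; (2,2)→{2,4}; (3,6)→{5,6,7}; (5,3)→{2,3,4}; (7,4)→{1,4,7}; (8,7)→{3,7}; (9,5)→{5}. Safe: 8. Place at column 8.
Row 6: attacked by (1,9)→{4,9}; (2,2)→{2,6}; (3,6)→{3,6,9}; (4,8)→{6,8}; (5,3)→{2,3,4}; (7,4)→{3,4,5}; (8,7)→{5,7,9}; (9,5)→{2,5,8}. Safe: 1. Place at column 1.
Columns [9, 2, 6, 8, 3, 1, 4, 7, 5], r−c [-8, 0, -3, -4, 2, 5, 3, 1, 4], r+c [10, 4, 9, 12, 8, 7, 11, 15, 14] are all distinct, so no two queens attack.

(1,9) (2,2) (3,6) (4,8) (5,3) (6,1) (7,4) (8,7) (9,5)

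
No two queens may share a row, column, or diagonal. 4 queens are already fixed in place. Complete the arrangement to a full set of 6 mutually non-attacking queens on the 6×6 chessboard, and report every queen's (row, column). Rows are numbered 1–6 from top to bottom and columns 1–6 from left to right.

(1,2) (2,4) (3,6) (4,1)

(1,2) (2,4) (3,6) (4,1) (5,3) (6,5)

Row 5: attacked by (1,2)→{2,6}; (2,4)→{1,4}; (3,6)→{4,6}; (4,1)→{1,2}. Safe: 3, 5. Place at column 3.
Row 6: attacked by (1,2)→{2}; (2,4)→{4}; (3,6)→{3,6}; (4,1)→{1,3}; (5,3)→{2,3,4}. Safe: 5. Place at column 5.
Columns [2, 4, 6, 1, 3, 5], r−c [-1, -2, -3, 3, 2, 1], r+c [3, 6, 9, 5, 8, 11] are all distinct, so no two queens attack.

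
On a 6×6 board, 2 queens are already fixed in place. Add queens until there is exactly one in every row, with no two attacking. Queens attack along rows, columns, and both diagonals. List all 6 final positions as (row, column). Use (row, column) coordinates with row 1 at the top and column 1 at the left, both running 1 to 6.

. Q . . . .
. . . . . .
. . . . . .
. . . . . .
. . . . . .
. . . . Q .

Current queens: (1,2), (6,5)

Row 2: attacked by (1,2)→{1,2,3}; (6,5)→{1,5}. Safe: 4, 6. Place at column 4.
Row 3: attacked by (1,2)→{2,4}; (2,4)→{3,4,5}; (6,5)→{2,5}. Safe: 1, 6. Place at column 6.
Row 4: attacked by (1,2)→{2,5}; (2,4)→{2,4,6}; (3,6)→{5,6}; (6,5)→{3,5}. Safe: 1. Place at column 1.
Row 5: attacked by (1,2)→{2,6}; (2,4)→{1,4}; (3,6)→{4,6}; (4,1)→{1,2}; (6,5)→{4,5,6}. Safe: 3. Place at column 3.
Columns [2, 4, 6, 1, 3, 5], r−c [-1, -2, -3, 3, 2, 1], r+c [3, 6, 9, 5, 8, 11] are all distinct, so no two queens attack.

(1,2) (2,4) (3,6) (4,1) (5,3) (6,5)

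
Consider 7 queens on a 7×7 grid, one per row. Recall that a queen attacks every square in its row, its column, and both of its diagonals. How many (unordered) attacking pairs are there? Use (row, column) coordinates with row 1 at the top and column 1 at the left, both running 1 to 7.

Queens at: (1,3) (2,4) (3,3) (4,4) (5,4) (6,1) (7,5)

Same column: (1,3)–(3,3) (column 3); (2,4)–(4,4) (column 4); (2,4)–(5,4) (column 4); (4,4)–(5,4) (column 4).
Same diagonal: (1,3)–(2,4) (|1−2| = |3−4| = 1); (2,4)–(3,3) (|2−3| = |4−3| = 1); (3,3)–(4,4) (|3−4| = |3−4| = 1).
Total attacking pairs: 7.

7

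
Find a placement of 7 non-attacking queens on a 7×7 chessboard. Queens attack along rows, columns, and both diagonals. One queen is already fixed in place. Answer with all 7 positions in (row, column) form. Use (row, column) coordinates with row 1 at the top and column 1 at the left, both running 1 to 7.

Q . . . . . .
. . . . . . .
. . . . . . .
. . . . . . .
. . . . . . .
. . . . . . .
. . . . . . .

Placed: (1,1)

(1,1) (2,4) (3,7) (4,3) (5,6) (6,2) (7,5)

Row 2: attacked by (1,1)→{1,2}. Safe: 3, 4, 5, 6, 7. Place at column 4.
Row 3: attacked by (1,1)→{1,3}; (2,4)→{3,4,5}. Safe: 2, 6, 7. Place at column 7.
Row 4: attacked by (1,1)→{1,4}; (2,4)→{2,4,6}; (3,7)→{6,7}. Safe: 3, 5. Place at column 3.
Row 5: attacked by (1,1)→{1,5}; (2,4)→{1,4,7}; (3,7)→{5,7}; (4,3)→{2,3,4}. Safe: 6. Place at column 6.
Row 6: attacked by (1,1)→{1,6}; (2,4)→{4}; (3,7)→{4,7}; (4,3)→{1,3,5}; (5,6)→{5,6,7}. Safe: 2. Place at column 2.
Row 7: attacked by (1,1)→{1,7}; (2,4)→{4}; (3,7)→{3,7}; (4,3)→{3,6}; (5,6)→{4,6}; (6,2)→{1,2,3}. Safe: 5. Place at column 5.
Columns [1, 4, 7, 3, 6, 2, 5], r−c [0, -2, -4, 1, -1, 4, 2], r+c [2, 6, 10, 7, 11, 8, 12] are all distinct, so no two queens attack.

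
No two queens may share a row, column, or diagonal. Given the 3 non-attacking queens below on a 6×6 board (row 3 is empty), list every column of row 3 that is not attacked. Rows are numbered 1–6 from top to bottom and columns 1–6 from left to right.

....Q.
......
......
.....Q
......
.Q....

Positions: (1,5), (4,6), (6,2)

(1,5) attacks row 3 at column 5 and diagonals 3.
(4,6) attacks row 3 at column 6 and diagonals 5.
(6,2) attacks row 3 at column 2 and diagonals 5.
Attacked columns: {2, 3, 5, 6}. Safe: {1, 4}.

columns 1, 4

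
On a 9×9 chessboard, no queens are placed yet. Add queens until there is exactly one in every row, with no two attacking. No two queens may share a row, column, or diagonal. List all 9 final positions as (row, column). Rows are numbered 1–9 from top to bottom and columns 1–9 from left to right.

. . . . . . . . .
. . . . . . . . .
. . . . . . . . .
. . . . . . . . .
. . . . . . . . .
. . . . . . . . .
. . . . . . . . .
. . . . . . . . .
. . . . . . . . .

Row 1: Safe: 1, 2, 3, 4, 5, 6, 7, 8, 9. Place at column 3.
Row 2: attacked by (1,3)→{2,3,4}. Safe: 1, 5, 6, 7, 8, 9. Place at column 7.
Row 3: attacked by (1,3)→{1,3,5}; (2,7)→{6,7,8}. Safe: 2, 4, 9. Place at column 2.
Row 4: attacked by (1,3)→{3,6}; (2,7)→{5,7,9}; (3,2)→{1,2,3}. Safe: 4, 8. Place at column 8.
Row 5: attacked by (1,3)→{3,7}; (2,7)→{4,7}; (3,2)→{2,4}; (4,8)→{7,8,9}. Safe: 1, 5, 6. Place at column 6.
Row 6: attacked by (1,3)→{3,8}; (2,7)→{3,7}; (3,2)→{2,5}; (4,8)→{6,8}; (5,6)→{5,6,7}. Safe: 1, 4, 9. Place at column 4.
Row 7: attacked by (1,3)→{3,9}; (2,7)→{2,7}; (3,2)→{2,6}; (4,8)→{5,8}; (5,6)→{4,6,8}; (6,4)→{3,4,5}. Safe: 1. Place at column 1.
Row 8: attacked by (1,3)→{3}; (2,7)→{1,7}; (3,2)→{2,7}; (4,8)→{4,8}; (5,6)→{3,6,9}; (6,4)→{2,4,6}; (7,1)→{1,2}. Safe: 5. Place at column 5.
Row 9: attacked by (1,3)→{3}; (2,7)→{7}; (3,2)→{2,8}; (4,8)→{3,8}; (5,6)→{2,6}; (6,4)→{1,4,7}; (7,1)→{1,3}; (8,5)→{4,5,6}. Safe: 9. Place at column 9.
Columns [3, 7, 2, 8, 6, 4, 1, 5, 9], r−c [-2, -5, 1, -4, -1, 2, 6, 3, 0], r+c [4, 9, 5, 12, 11, 10, 8, 13, 18] are all distinct, so no two queens attack.

(1,3) (2,7) (3,2) (4,8) (5,6) (6,4) (7,1) (8,5) (9,9)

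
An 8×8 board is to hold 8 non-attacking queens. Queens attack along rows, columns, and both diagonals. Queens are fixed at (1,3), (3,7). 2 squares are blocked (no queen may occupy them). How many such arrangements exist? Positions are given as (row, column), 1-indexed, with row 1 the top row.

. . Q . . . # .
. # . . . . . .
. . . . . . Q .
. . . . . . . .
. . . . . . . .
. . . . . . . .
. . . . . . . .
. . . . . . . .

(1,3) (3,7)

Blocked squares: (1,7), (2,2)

2

Branch on row 2: col 1 → 1; col 5 → 1.
Sum: 1 + 1 = 2.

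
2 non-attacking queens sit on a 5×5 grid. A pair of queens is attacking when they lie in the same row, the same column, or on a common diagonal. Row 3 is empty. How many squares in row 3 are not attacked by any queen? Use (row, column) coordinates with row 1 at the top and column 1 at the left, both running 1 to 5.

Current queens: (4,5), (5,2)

(4,5) attacks row 3 at column 5 and diagonals 4.
(5,2) attacks row 3 at column 2 and diagonals 4.
Attacked columns: {2, 4, 5}. Safe: {1, 3}.

2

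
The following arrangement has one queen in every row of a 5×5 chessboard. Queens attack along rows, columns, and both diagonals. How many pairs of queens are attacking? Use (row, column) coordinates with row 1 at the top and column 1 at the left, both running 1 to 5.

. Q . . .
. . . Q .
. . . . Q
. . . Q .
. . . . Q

5

Same column: (2,4)–(4,4) (column 4); (3,5)–(5,5) (column 5).
Same diagonal: (2,4)–(3,5) (|2−3| = |4−5| = 1); (3,5)–(4,4) (|3−4| = |5−4| = 1); (4,4)–(5,5) (|4−5| = |4−5| = 1).
Total attacking pairs: 5.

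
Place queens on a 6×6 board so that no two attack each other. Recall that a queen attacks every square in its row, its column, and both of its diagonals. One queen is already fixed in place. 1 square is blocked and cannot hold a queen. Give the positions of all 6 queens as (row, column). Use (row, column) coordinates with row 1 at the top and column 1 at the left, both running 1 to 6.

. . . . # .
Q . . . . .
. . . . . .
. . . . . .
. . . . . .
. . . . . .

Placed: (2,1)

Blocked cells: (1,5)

(1,4) (2,1) (3,5) (4,2) (5,6) (6,3)

Row 1: attacked by (2,1)→{1,2}. Blocked: 5. Safe: 3, 4, 6. Place at column 4.
Row 3: attacked by (1,4)→{2,4,6}; (2,1)→{1,2}. Safe: 3, 5. Place at column 5.
Row 4: attacked by (1,4)→{1,4}; (2,1)→{1,3}; (3,5)→{4,5,6}. Safe: 2. Place at column 2.
Row 5: attacked by (1,4)→{4}; (2,1)→{1,4}; (3,5)→{3,5}; (4,2)→{1,2,3}. Safe: 6. Place at column 6.
Row 6: attacked by (1,4)→{4}; (2,1)→{1,5}; (3,5)→{2,5}; (4,2)→{2,4}; (5,6)→{5,6}. Safe: 3. Place at column 3.
Columns [4, 1, 5, 2, 6, 3], r−c [-3, 1, -2, 2, -1, 3], r+c [5, 3, 8, 6, 11, 9] are all distinct, so no two queens attack.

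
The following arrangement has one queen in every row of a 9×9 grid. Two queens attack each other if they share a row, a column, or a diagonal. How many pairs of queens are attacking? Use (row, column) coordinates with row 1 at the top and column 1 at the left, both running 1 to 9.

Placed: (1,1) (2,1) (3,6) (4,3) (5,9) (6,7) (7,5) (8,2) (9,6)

3

Same column: (1,1)–(2,1) (column 1); (3,6)–(9,6) (column 6).
Same diagonal: (2,1)–(4,3) (|2−4| = |1−3| = 2).
Total attacking pairs: 3.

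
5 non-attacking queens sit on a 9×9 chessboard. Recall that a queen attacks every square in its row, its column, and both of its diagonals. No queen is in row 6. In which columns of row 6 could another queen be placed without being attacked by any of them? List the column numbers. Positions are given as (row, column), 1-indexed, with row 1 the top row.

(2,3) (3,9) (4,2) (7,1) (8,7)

columns 8

(2,3) attacks row 6 at column 3 and diagonals 7.
(3,9) attacks row 6 at column 9 and diagonals 6.
(4,2) attacks row 6 at column 2 and diagonals 4.
(7,1) attacks row 6 at column 1 and diagonals 2.
(8,7) attacks row 6 at column 7 and diagonals 5, 9.
Attacked columns: {1, 2, 3, 4, 5, 6, 7, 9}. Safe: {8}.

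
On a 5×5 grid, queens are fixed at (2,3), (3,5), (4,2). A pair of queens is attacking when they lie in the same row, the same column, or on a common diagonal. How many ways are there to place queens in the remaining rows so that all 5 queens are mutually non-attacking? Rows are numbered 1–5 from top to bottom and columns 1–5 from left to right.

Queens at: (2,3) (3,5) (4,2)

1

Branch on row 1: col 1 → 1.
Sum: 1 = 1.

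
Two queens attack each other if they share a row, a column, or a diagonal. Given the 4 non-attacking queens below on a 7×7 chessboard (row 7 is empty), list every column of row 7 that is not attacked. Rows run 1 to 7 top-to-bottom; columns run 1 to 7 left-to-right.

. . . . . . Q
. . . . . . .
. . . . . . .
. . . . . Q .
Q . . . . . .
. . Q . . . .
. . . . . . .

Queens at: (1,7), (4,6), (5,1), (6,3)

columns 5

(1,7) attacks row 7 at column 7 and diagonals 1.
(4,6) attacks row 7 at column 6 and diagonals 3.
(5,1) attacks row 7 at column 1 and diagonals 3.
(6,3) attacks row 7 at column 3 and diagonals 2, 4.
Attacked columns: {1, 2, 3, 4, 6, 7}. Safe: {5}.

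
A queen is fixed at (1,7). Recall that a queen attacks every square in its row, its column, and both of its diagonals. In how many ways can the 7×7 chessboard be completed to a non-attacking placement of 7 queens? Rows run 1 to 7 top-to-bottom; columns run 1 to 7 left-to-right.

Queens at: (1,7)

4

Branch on row 2: col 1 → 0; col 2 → 1; col 3 → 1; col 4 → 1; col 5 → 1.
Sum: 0 + 1 + 1 + 1 + 1 = 4.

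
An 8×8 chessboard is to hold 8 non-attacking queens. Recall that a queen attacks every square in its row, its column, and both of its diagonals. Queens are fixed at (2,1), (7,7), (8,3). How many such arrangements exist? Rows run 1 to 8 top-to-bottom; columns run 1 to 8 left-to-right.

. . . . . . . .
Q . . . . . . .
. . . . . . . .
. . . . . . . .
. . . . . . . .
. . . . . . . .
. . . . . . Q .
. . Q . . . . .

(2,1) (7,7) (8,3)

1

Branch on row 1: col 4 → 0; col 5 → 1; col 6 → 0; col 8 → 0.
Sum: 0 + 1 + 0 + 0 = 1.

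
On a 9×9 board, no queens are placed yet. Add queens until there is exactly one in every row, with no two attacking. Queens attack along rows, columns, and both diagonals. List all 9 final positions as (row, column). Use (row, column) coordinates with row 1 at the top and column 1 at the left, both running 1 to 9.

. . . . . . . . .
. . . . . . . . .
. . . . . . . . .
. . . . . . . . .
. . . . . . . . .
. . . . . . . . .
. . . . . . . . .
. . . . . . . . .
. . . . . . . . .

(1,7) (2,3) (3,8) (4,6) (5,2) (6,9) (7,5) (8,1) (9,4)

Row 1: Safe: 1, 2, 3, 4, 5, 6, 7, 8, 9. Place at column 7.
Row 2: attacked by (1,7)→{6,7,8}. Safe: 1, 2, 3, 4, 5, 9. Place at column 3.
Row 3: attacked by (1,7)→{5,7,9}; (2,3)→{2,3,4}. Safe: 1, 6, 8. Place at column 8.
Row 4: attacked by (1,7)→{4,7}; (2,3)→{1,3,5}; (3,8)→{7,8,9}. Safe: 2, 6. Place at column 6.
Row 5: attacked by (1,7)→{3,7}; (2,3)→{3,6}; (3,8)→{6,8}; (4,6)→{5,6,7}. Safe: 1, 2, 4, 9. Place at column 2.
Row 6: attacked by (1,7)→{2,7}; (2,3)→{3,7}; (3,8)→{5,8}; (4,6)→{4,6,8}; (5,2)→{1,2,3}. Safe: 9. Place at column 9.
Row 7: attacked by (1,7)→{1,7}; (2,3)→{3,8}; (3,8)→{4,8}; (4,6)→{3,6,9}; (5,2)→{2,4}; (6,9)→{8,9}. Safe: 5. Place at column 5.
Row 8: attacked by (1,7)→{7}; (2,3)→{3,9}; (3,8)→{3,8}; (4,6)→{2,6}; (5,2)→{2,5}; (6,9)→{7,9}; (7,5)→{4,5,6}. Safe: 1. Place at column 1.
Row 9: attacked by (1,7)→{7}; (2,3)→{3}; (3,8)→{2,8}; (4,6)→{1,6}; (5,2)→{2,6}; (6,9)→{6,9}; (7,5)→{3,5,7}; (8,1)→{1,2}. Safe: 4. Place at column 4.
Columns [7, 3, 8, 6, 2, 9, 5, 1, 4], r−c [-6, -1, -5, -2, 3, -3, 2, 7, 5], r+c [8, 5, 11, 10, 7, 15, 12, 9, 13] are all distinct, so no two queens attack.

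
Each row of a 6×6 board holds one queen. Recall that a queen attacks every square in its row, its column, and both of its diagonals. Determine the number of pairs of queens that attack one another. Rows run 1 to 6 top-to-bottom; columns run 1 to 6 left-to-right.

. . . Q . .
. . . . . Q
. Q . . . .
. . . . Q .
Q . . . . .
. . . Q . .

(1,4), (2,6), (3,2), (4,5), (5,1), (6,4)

Same column: (1,4)–(6,4) (column 4).
Same diagonal: (1,4)–(3,2) (|1−3| = |4−2| = 2).
Total attacking pairs: 2.

2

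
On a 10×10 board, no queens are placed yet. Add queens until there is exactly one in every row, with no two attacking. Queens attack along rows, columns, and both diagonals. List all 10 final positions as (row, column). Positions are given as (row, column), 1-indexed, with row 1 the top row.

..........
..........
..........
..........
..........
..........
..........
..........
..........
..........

(1,10) (2,7) (3,4) (4,1) (5,3) (6,8) (7,6) (8,2) (9,9) (10,5)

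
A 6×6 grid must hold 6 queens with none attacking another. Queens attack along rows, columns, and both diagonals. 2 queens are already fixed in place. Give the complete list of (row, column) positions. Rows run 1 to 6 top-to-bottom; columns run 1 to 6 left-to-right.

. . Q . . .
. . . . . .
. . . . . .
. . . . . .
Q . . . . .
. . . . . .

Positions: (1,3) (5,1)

Row 2: attacked by (1,3)→{2,3,4}; (5,1)→{1,4}. Safe: 5, 6. Place at column 6.
Row 3: attacked by (1,3)→{1,3,5}; (2,6)→{5,6}; (5,1)→{1,3}. Safe: 2, 4. Place at column 2.
Row 4: attacked by (1,3)→{3,6}; (2,6)→{4,6}; (3,2)→{1,2,3}; (5,1)→{1,2}. Safe: 5. Place at column 5.
Row 6: attacked by (1,3)→{3}; (2,6)→{2,6}; (3,2)→{2,5}; (4,5)→{3,5}; (5,1)→{1,2}. Safe: 4. Place at column 4.
Columns [3, 6, 2, 5, 1, 4], r−c [-2, -4, 1, -1, 4, 2], r+c [4, 8, 5, 9, 6, 10] are all distinct, so no two queens attack.

(1,3) (2,6) (3,2) (4,5) (5,1) (6,4)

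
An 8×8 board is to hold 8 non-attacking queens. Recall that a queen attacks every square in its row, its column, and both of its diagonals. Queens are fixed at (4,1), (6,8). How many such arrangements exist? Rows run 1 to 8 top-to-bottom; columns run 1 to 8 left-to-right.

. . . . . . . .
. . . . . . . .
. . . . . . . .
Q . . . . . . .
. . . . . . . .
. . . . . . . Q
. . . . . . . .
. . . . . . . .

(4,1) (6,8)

Branch on row 1: col 2 → 1; col 5 → 1; col 6 → 1; col 7 → 1.
Sum: 1 + 1 + 1 + 1 = 4.

4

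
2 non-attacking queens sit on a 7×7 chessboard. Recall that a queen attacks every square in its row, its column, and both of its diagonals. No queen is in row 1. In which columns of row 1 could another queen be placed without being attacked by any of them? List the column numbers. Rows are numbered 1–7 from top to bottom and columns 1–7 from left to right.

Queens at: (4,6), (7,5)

(4,6) attacks row 1 at column 6 and diagonals 3.
(7,5) attacks row 1 at column 5.
Attacked columns: {3, 5, 6}. Safe: {1, 2, 4, 7}.

columns 1, 2, 4, 7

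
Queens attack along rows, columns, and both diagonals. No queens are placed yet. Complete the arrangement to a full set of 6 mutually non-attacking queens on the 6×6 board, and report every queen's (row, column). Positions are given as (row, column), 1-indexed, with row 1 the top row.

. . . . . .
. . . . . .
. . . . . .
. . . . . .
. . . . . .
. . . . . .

(1,5) (2,3) (3,1) (4,6) (5,4) (6,2)

Row 1: Safe: 1, 2, 3, 4, 5, 6. Place at column 5.
Row 2: attacked by (1,5)→{4,5,6}. Safe: 1, 2, 3. Place at column 3.
Row 3: attacked by (1,5)→{3,5}; (2,3)→{2,3,4}. Safe: 1, 6. Place at column 1.
Row 4: attacked by (1,5)→{2,5}; (2,3)→{1,3,5}; (3,1)→{1,2}. Safe: 4, 6. Place at column 6.
Row 5: attacked by (1,5)→{1,5}; (2,3)→{3,6}; (3,1)→{1,3}; (4,6)→{5,6}. Safe: 2, 4. Place at column 4.
Row 6: attacked by (1,5)→{5}; (2,3)→{3}; (3,1)→{1,4}; (4,6)→{4,6}; (5,4)→{3,4,5}. Safe: 2. Place at column 2.
Columns [5, 3, 1, 6, 4, 2], r−c [-4, -1, 2, -2, 1, 4], r+c [6, 5, 4, 10, 9, 8] are all distinct, so no two queens attack.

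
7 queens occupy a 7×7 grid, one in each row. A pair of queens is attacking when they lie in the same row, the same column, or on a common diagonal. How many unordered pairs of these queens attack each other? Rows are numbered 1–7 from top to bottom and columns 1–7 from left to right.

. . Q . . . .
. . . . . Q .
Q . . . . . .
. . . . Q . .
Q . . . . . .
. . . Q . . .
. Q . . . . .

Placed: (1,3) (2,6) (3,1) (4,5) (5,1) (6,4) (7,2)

Same column: (3,1)–(5,1) (column 1).
Same diagonal: (1,3)–(3,1) (|1−3| = |3−1| = 2); (3,1)–(6,4) (|3−6| = |1−4| = 3); (4,5)–(7,2) (|4−7| = |5−2| = 3).
Total attacking pairs: 4.

4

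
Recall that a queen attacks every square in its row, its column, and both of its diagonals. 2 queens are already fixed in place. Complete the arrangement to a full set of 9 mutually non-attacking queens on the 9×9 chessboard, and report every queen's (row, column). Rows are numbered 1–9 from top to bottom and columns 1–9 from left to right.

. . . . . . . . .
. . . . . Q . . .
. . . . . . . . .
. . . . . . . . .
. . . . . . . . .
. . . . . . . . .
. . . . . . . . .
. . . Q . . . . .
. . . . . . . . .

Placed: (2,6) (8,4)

Row 1: attacked by (2,6)→{5,6,7}; (8,4)→{4}. Safe: 1, 2, 3, 8, 9. Place at column 9.
Row 3: attacked by (1,9)→{7,9}; (2,6)→{5,6,7}; (8,4)→{4,9}. Safe: 1, 2, 3, 8. Place at column 3.
Row 4: attacked by (1,9)→{6,9}; (2,6)→{4,6,8}; (3,3)→{2,3,4}; (8,4)→{4,8}. Safe: 1, 5, 7. Place at column 1.
Row 5: attacked by (1,9)→{5,9}; (2,6)→{3,6,9}; (3,3)→{1,3,5}; (4,1)→{1,2}; (8,4)→{1,4,7}. Safe: 8. Place at column 8.
Row 6: attacked by (1,9)→{4,9}; (2,6)→{2,6}; (3,3)→{3,6}; (4,1)→{1,3}; (5,8)→{7,8,9}; (8,4)→{2,4,6}. Safe: 5. Place at column 5.
Row 7: attacked by (1,9)→{3,9}; (2,6)→{1,6}; (3,3)→{3,7}; (4,1)→{1,4}; (5,8)→{6,8}; (6,5)→{4,5,6}; (8,4)→{3,4,5}. Safe: 2. Place at column 2.
Row 9: attacked by (1,9)→{1,9}; (2,6)→{6}; (3,3)→{3,9}; (4,1)→{1,6}; (5,8)→{4,8}; (6,5)→{2,5,8}; (7,2)→{2,4}; (8,4)→{3,4,5}. Safe: 7. Place at column 7.
Columns [9, 6, 3, 1, 8, 5, 2, 4, 7], r−c [-8, -4, 0, 3, -3, 1, 5, 4, 2], r+c [10, 8, 6, 5, 13, 11, 9, 12, 16] are all distinct, so no two queens attack.

(1,9) (2,6) (3,3) (4,1) (5,8) (6,5) (7,2) (8,4) (9,7)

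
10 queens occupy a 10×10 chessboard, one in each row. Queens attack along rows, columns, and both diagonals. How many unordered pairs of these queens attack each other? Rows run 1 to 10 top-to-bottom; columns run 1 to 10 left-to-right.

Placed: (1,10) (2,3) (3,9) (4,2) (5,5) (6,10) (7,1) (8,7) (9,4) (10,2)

Same column: (1,10)–(6,10) (column 10); (4,2)–(10,2) (column 2).
Same diagonal: (3,9)–(10,2) (|3−10| = |9−2| = 7).
Total attacking pairs: 3.

3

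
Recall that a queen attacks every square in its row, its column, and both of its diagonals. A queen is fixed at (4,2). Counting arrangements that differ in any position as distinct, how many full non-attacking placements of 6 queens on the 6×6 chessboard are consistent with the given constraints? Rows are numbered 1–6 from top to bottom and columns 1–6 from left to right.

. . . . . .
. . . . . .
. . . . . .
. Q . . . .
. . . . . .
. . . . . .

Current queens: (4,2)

Branch on row 1: col 1 → 0; col 3 → 0; col 4 → 1; col 6 → 0.
Sum: 0 + 0 + 1 + 0 = 1.

1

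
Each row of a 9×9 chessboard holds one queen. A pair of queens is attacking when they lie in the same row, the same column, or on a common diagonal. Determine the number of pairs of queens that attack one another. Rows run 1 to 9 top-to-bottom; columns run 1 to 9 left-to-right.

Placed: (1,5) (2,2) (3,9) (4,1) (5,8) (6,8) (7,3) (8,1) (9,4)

3

Same column: (4,1)–(8,1) (column 1); (5,8)–(6,8) (column 8).
Same diagonal: (5,8)–(9,4) (|5−9| = |8−4| = 4).
Total attacking pairs: 3.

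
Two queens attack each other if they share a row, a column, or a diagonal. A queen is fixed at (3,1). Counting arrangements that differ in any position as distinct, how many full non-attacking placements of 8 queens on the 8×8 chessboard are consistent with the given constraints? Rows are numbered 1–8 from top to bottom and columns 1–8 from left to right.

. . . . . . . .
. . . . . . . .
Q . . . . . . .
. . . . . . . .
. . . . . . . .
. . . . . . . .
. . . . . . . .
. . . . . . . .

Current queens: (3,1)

Branch on row 1: col 2 → 1; col 4 → 4; col 5 → 4; col 6 → 4; col 7 → 1; col 8 → 2.
Sum: 1 + 4 + 4 + 4 + 1 + 2 = 16.

16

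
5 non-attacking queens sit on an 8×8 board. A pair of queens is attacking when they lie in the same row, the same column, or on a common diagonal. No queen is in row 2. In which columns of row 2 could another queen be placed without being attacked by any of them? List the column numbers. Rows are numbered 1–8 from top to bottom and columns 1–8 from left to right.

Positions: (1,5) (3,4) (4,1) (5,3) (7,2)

(1,5) attacks row 2 at column 5 and diagonals 4, 6.
(3,4) attacks row 2 at column 4 and diagonals 3, 5.
(4,1) attacks row 2 at column 1 and diagonals 3.
(5,3) attacks row 2 at column 3 and diagonals 6.
(7,2) attacks row 2 at column 2 and diagonals 7.
Attacked columns: {1, 2, 3, 4, 5, 6, 7}. Safe: {8}.

columns 8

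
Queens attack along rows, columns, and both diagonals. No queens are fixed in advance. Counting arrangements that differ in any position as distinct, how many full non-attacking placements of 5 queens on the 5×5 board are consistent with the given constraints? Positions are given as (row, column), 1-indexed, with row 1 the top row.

10

Branch on row 1: col 1 → 2; col 2 → 2; col 3 → 2; col 4 → 2; col 5 → 2.
Sum: 2 + 2 + 2 + 2 + 2 = 10.
(This is the classic 5-queens count.)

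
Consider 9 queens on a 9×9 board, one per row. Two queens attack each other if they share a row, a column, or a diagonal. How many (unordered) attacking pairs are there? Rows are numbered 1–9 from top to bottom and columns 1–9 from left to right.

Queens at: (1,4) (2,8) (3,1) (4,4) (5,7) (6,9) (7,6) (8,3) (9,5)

Same column: (1,4)–(4,4) (column 4).
Same diagonal: (1,4)–(6,9) (|1−6| = |4−9| = 5).
Total attacking pairs: 2.

2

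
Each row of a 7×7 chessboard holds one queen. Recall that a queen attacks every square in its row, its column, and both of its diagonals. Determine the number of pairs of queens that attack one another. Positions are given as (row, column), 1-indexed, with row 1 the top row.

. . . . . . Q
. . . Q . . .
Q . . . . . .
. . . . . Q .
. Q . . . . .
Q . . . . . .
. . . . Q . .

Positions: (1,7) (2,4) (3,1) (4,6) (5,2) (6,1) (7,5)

4

Same column: (3,1)–(6,1) (column 1).
Same diagonal: (2,4)–(4,6) (|2−4| = |4−6| = 2); (3,1)–(7,5) (|3−7| = |1−5| = 4); (5,2)–(6,1) (|5−6| = |2−1| = 1).
Total attacking pairs: 4.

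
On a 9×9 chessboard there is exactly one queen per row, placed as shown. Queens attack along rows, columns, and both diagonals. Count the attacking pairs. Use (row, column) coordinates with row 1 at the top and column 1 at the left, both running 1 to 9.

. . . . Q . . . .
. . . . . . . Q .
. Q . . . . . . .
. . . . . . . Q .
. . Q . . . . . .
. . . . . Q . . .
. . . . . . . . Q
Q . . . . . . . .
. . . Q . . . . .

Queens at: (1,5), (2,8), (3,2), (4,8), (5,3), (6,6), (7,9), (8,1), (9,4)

3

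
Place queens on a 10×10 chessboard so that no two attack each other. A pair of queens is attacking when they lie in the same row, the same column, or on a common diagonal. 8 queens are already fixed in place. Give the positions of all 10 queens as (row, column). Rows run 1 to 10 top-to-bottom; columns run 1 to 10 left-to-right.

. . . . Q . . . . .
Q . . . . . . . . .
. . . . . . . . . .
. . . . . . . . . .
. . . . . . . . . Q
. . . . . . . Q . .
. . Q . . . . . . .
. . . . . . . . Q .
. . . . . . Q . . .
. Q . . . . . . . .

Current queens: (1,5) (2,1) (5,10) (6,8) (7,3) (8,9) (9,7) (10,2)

(1,5) (2,1) (3,6) (4,4) (5,10) (6,8) (7,3) (8,9) (9,7) (10,2)

Row 3: attacked by (1,5)→{3,5,7}; (2,1)→{1,2}; (5,10)→{8,10}; (6,8)→{5,8}; (7,3)→{3,7}; (8,9)→{4,9}; (9,7)→{1,7}; (10,2)→{2,9}. Safe: 6. Place at column 6.
Row 4: attacked by (1,5)→{2,5,8}; (2,1)→{1,3}; (3,6)→{5,6,7}; (5,10)→{9,10}; (6,8)→{6,8,10}; (7,3)→{3,6}; (8,9)→{5,9}; (9,7)→{2,7}; (10,2)→{2,8}. Safe: 4. Place at column 4.
Columns [5, 1, 6, 4, 10, 8, 3, 9, 7, 2], r−c [-4, 1, -3, 0, -5, -2, 4, -1, 2, 8], r+c [6, 3, 9, 8, 15, 14, 10, 17, 16, 12] are all distinct, so no two queens attack.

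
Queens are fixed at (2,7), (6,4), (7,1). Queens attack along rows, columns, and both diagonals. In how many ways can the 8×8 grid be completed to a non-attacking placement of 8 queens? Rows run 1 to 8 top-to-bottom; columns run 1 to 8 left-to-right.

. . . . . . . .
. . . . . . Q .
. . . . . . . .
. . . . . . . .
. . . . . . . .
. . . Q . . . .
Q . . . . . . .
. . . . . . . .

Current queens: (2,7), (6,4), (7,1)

Branch on row 1: col 2 → 0; col 3 → 1; col 5 → 0.
Sum: 0 + 1 + 0 = 1.

1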